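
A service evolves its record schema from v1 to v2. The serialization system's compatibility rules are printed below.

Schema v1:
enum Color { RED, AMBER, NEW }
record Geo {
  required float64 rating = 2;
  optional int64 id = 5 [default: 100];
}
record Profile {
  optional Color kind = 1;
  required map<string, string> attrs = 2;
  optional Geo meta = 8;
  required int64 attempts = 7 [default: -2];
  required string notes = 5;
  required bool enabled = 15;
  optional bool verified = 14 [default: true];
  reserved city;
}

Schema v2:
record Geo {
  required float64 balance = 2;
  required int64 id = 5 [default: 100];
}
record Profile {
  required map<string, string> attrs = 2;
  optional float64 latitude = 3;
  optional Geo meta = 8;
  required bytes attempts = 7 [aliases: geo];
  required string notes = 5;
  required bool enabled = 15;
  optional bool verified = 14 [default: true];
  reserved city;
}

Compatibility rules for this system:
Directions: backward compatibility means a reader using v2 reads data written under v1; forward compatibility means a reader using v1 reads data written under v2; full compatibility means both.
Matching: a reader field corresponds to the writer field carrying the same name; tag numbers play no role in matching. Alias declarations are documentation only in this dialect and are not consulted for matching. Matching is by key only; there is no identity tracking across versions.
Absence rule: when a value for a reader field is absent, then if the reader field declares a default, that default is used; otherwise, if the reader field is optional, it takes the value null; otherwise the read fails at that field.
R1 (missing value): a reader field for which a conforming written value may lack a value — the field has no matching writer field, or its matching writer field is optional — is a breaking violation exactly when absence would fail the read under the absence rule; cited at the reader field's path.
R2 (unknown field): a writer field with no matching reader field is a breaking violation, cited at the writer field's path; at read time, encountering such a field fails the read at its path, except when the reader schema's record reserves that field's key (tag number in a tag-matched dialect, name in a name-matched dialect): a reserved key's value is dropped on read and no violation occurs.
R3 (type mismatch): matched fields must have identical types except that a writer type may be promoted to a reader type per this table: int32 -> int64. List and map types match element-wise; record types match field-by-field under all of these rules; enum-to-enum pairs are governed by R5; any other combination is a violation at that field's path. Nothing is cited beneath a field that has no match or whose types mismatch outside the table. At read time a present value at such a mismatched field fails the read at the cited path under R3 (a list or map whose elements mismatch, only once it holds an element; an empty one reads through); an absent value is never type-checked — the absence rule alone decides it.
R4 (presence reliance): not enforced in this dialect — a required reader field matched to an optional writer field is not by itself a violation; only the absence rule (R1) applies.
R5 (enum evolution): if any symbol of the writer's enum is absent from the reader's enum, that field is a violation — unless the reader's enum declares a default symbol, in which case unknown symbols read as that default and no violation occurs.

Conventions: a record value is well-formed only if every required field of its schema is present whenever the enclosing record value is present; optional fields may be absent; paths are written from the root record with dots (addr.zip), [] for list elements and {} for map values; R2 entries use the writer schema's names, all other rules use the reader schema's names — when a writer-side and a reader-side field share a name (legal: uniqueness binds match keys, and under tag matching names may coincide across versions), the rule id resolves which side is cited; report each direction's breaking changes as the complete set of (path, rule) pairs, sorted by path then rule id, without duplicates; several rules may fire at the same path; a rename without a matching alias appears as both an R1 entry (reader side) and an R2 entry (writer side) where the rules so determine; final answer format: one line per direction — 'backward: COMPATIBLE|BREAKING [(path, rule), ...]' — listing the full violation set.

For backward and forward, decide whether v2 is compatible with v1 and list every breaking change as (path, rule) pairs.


arrows below run writer -> reader for Profile
backward pass over Profile, reader schema v2, writer schema v1:
  map<string, string> -> map<string, string>, writer required: attrs aligns to attrs
  no writer field matches reader latitude
  Geo -> Geo, writer optional: meta aligns to meta
  int64 -> bytes, writer required: attempts aligns to attempts
  string -> string, writer required: notes aligns to notes
  bool -> bool, writer required: enabled aligns to enabled
  bool -> bool, writer optional: verified aligns to verified
  writer kind: unknown to reader
  no writer field matches reader meta.balance
  int64 -> int64, writer optional: meta.id aligns to meta.id
  writer meta.rating: unknown to reader
  breaking: (attempts, R3)
  breaking: (kind, R2)
  breaking: (meta.balance, R1)
  breaking: (meta.rating, R2)
  => 4 violation(s): backward is BREAKING for Profile
forward pass over Profile, reader schema v1, writer schema v2:
  no writer field matches reader kind
  map<string, string> -> map<string, string>, writer required: attrs aligns to attrs
  Geo -> Geo, writer optional: meta aligns to meta
  bytes -> int64, writer required: attempts aligns to attempts
  string -> string, writer required: notes aligns to notes
  bool -> bool, writer required: enabled aligns to enabled
  bool -> bool, writer optional: verified aligns to verified
  writer latitude: unknown to reader
  no writer field matches reader meta.rating
  int64 -> int64, writer required: meta.id aligns to meta.id
  writer meta.balance: unknown to reader
  breaking: (attempts, R3)
  breaking: (latitude, R2)
  breaking: (meta.balance, R2)
  breaking: (meta.rating, R1)
  => 4 violation(s): forward is BREAKING for Profile

backward: BREAKING [(attempts, R3), (kind, R2), (meta.balance, R1), (meta.rating, R2)]; forward: BREAKING [(attempts, R3), (latitude, R2), (meta.balance, R2), (meta.rating, R1)]


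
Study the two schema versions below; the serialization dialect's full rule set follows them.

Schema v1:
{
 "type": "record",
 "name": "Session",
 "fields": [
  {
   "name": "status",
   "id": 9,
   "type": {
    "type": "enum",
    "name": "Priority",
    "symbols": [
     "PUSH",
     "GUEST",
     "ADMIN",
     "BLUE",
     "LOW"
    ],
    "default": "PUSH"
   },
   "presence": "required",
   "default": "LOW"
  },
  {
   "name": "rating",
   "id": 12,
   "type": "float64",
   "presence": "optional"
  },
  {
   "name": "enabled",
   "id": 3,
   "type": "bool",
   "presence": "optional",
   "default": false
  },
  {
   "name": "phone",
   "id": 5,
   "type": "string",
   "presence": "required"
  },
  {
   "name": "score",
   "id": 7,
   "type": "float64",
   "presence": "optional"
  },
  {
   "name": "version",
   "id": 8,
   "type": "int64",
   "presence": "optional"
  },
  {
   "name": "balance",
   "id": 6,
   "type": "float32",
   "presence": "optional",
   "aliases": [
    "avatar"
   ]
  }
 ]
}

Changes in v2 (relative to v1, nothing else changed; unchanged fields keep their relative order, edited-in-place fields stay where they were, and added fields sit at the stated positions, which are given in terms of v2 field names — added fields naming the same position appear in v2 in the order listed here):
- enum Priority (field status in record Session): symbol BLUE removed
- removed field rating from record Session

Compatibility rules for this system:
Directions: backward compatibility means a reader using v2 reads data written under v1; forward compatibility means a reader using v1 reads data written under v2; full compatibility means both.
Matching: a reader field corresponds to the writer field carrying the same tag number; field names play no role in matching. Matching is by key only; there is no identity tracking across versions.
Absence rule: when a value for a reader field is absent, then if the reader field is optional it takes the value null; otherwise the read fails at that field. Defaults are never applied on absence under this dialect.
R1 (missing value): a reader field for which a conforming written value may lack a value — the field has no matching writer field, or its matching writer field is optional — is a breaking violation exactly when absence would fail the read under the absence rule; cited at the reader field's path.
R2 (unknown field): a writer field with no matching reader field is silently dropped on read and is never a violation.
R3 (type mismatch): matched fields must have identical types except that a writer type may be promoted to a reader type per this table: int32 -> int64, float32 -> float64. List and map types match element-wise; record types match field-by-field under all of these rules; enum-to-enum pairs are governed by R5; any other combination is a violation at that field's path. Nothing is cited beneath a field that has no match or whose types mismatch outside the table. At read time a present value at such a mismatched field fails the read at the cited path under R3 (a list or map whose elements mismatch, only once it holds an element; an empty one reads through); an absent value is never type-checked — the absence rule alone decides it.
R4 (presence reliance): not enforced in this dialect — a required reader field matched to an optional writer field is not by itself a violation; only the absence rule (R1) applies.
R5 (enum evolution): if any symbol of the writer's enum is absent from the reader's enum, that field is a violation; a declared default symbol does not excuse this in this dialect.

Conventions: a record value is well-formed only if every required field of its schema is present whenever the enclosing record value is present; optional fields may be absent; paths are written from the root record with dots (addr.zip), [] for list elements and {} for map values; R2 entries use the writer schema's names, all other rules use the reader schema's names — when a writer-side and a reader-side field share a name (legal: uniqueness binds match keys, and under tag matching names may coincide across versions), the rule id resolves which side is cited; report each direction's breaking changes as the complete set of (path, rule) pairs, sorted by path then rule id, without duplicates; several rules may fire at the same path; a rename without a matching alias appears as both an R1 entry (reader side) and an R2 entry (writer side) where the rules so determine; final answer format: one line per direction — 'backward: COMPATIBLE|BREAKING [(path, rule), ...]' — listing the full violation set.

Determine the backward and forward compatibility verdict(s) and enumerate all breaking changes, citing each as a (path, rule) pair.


backward: BREAKING [(status, R5)]; forward: COMPATIBLE []

each type pair in Session: writer, then reader
backward on Session — v2 reading data written by v1:
  status: paired with writer status (Priority -> Priority; writer required)
  enabled: paired with writer enabled (bool -> bool; writer optional)
  phone: paired with writer phone (string -> string; writer required)
  score: paired with writer score (float64 -> float64; writer optional)
  version: paired with writer version (int64 -> int64; writer optional)
  balance: paired with writer balance (float32 -> float32; writer optional)
  writer rating: unknown to reader
  rule R5 violated at status
  => 1 violation(s): backward is BREAKING for Session
forward on Session — v1 reading data written by v2:
  status: paired with writer status (Priority -> Priority; writer required)
  no writer field matches reader rating
  enabled: paired with writer enabled (bool -> bool; writer optional)
  phone: paired with writer phone (string -> string; writer required)
  score: paired with writer score (float64 -> float64; writer optional)
  version: paired with writer version (int64 -> int64; writer optional)
  balance: paired with writer balance (float32 -> float32; writer optional)
  nothing fires on Session: forward is COMPATIBLE


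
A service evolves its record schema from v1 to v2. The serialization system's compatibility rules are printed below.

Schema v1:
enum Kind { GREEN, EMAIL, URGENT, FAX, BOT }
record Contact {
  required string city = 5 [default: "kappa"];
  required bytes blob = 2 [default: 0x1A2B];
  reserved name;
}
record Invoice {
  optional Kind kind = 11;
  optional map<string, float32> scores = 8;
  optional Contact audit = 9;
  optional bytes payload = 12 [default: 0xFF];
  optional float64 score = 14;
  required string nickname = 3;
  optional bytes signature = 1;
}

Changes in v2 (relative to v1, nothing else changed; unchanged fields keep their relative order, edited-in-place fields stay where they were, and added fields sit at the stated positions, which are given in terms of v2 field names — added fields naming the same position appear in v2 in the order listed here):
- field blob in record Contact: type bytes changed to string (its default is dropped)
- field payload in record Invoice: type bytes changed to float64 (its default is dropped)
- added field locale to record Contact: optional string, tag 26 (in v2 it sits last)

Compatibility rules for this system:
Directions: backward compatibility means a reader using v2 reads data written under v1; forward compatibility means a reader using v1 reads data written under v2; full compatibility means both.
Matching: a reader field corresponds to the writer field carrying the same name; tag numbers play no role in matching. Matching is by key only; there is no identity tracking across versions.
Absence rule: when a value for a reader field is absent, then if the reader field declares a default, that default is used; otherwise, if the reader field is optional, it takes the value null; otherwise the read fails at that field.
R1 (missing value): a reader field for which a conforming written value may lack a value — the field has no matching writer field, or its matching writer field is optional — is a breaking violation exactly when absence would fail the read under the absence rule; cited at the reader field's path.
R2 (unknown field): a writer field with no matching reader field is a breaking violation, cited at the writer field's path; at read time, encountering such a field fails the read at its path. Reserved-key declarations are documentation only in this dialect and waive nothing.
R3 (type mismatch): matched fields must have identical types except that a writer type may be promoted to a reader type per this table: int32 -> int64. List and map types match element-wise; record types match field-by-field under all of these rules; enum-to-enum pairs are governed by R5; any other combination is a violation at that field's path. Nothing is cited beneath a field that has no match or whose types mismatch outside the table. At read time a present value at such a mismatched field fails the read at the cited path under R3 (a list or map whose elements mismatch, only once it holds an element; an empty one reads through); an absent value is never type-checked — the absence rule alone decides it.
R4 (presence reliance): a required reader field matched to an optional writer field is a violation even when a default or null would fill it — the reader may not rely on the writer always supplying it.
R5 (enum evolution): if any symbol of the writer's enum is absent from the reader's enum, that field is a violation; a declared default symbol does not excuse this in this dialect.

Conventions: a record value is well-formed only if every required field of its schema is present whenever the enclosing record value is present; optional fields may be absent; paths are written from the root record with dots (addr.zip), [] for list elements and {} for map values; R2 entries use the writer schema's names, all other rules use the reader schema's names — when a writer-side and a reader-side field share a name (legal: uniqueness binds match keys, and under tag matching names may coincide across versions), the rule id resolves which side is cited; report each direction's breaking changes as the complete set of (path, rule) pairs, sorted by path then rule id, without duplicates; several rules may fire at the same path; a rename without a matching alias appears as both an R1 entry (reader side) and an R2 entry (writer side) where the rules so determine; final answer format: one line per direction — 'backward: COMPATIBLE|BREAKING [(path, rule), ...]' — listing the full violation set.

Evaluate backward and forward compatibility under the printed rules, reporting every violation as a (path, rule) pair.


backward: BREAKING [(audit.blob, R3), (payload, R3)]; forward: BREAKING [(audit.blob, R3), (audit.locale, R2), (payload, R3)]

arrows below run writer -> reader for Invoice
backward analysis of Invoice with v2 as reader and v1 as writer:
  kind: paired with writer kind (Kind -> Kind; writer optional)
  scores: paired with writer scores (map<string, float32> -> map<string, float32>; writer optional)
  audit: paired with writer audit (Contact -> Contact; writer optional)
  payload: paired with writer payload (bytes -> float64; writer optional)
  score: paired with writer score (float64 -> float64; writer optional)
  nickname: paired with writer nickname (string -> string; writer required)
  signature: paired with writer signature (bytes -> bytes; writer optional)
  audit.city: paired with writer audit.city (string -> string; writer required)
  audit.blob: paired with writer audit.blob (bytes -> string; writer required)
  no writer field matches reader audit.locale
  R3 fires at audit.blob
  R3 fires at payload
  backward on Invoice therefore BREAKING (2)
forward analysis of Invoice with v1 as reader and v2 as writer:
  kind: paired with writer kind (Kind -> Kind; writer optional)
  scores: paired with writer scores (map<string, float32> -> map<string, float32>; writer optional)
  audit: paired with writer audit (Contact -> Contact; writer optional)
  payload: paired with writer payload (float64 -> bytes; writer optional)
  score: paired with writer score (float64 -> float64; writer optional)
  nickname: paired with writer nickname (string -> string; writer required)
  signature: paired with writer signature (bytes -> bytes; writer optional)
  audit.city: paired with writer audit.city (string -> string; writer required)
  audit.blob: paired with writer audit.blob (string -> bytes; writer required)
  writer field audit.locale has no reader counterpart
  R3 fires at audit.blob
  R2 fires at audit.locale
  R3 fires at payload
  forward on Invoice therefore BREAKING (3)


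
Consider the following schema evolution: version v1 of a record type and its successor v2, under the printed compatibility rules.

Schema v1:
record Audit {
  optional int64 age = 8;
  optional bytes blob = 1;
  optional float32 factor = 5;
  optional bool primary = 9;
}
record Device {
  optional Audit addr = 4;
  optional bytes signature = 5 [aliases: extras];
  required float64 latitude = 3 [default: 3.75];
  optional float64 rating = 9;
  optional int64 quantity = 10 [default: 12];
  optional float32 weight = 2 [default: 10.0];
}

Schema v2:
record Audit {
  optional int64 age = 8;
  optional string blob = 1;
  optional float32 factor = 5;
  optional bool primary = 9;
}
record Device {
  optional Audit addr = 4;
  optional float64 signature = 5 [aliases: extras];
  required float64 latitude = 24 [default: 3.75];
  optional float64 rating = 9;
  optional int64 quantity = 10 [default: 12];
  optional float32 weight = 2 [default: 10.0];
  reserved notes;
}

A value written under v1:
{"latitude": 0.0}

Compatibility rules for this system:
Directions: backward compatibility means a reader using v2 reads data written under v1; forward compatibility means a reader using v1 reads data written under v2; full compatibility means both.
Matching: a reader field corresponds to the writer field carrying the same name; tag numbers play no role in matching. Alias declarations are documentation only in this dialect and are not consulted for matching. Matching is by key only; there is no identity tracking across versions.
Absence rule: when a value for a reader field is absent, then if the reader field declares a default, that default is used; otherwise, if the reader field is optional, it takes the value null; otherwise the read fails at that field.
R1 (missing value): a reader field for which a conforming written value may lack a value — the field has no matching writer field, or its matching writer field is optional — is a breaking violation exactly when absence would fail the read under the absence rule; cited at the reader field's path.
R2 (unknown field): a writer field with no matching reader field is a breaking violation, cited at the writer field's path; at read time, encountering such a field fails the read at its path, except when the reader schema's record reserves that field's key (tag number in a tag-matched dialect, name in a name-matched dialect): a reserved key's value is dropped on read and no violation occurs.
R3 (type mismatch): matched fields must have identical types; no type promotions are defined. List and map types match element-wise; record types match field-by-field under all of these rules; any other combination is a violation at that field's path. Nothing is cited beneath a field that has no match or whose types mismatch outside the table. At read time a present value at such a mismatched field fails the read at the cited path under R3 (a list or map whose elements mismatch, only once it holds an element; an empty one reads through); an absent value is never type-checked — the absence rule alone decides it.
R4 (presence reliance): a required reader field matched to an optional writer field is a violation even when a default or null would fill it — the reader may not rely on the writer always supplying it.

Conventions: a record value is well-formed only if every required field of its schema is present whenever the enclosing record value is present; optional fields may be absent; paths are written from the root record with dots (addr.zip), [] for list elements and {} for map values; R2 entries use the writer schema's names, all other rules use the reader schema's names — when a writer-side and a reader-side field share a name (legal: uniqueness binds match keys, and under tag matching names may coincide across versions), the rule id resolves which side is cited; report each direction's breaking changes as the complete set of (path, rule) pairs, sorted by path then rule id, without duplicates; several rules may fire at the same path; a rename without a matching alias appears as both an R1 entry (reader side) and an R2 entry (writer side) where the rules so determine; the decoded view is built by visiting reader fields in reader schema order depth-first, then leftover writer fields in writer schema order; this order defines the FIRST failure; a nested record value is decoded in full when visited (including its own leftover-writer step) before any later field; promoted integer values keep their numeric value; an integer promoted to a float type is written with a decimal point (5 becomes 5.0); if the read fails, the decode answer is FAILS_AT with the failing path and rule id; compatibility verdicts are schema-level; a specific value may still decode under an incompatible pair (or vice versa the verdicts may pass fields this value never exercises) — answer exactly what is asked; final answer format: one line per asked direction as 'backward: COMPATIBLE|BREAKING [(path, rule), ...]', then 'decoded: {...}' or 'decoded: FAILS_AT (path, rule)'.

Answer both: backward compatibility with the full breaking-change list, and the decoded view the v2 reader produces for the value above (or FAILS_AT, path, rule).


each type pair in Device: writer, then reader
backward analysis of Device with v2 as reader and v1 as writer:
  addr: paired with writer addr (Audit -> Audit; writer optional)
  signature: paired with writer signature (bytes -> float64; writer optional)
  latitude: paired with writer latitude (float64 -> float64; writer required)
  rating: paired with writer rating (float64 -> float64; writer optional)
  quantity: paired with writer quantity (int64 -> int64; writer optional)
  weight: paired with writer weight (float32 -> float32; writer optional)
  addr.age: paired with writer addr.age (int64 -> int64; writer optional)
  addr.blob: paired with writer addr.blob (bytes -> string; writer optional)
  addr.factor: paired with writer addr.factor (float32 -> float32; writer optional)
  addr.primary: paired with writer addr.primary (bool -> bool; writer optional)
  violation R3 at addr.blob
  violation R3 at signature
  => backward: BREAKING (2)
decode walk for Device under reader schema v2:
  addr := null (not supplied -> null)
  signature := null (not supplied -> null)
  latitude := 0.0
  rating := null (not supplied -> null)
  quantity := 12 (no value, default fills)
  weight := 10.0 (no value, default fills)
  => decoded: {"addr": null, "signature": null, "latitude": 0.0, "rating": null, "quantity": 12, "weight": 10.0}
the rest of the Device diff is inert for this question:
  field latitude in record Device: tag 3 changed to 24 -> fires no rule on Device, leaving the asked answer as it is

backward: BREAKING [(addr.blob, R3), (signature, R3)]; decoded: {"addr": null, "signature": null, "latitude": 0.0, "rating": null, "quantity": 12, "weight": 10.0}


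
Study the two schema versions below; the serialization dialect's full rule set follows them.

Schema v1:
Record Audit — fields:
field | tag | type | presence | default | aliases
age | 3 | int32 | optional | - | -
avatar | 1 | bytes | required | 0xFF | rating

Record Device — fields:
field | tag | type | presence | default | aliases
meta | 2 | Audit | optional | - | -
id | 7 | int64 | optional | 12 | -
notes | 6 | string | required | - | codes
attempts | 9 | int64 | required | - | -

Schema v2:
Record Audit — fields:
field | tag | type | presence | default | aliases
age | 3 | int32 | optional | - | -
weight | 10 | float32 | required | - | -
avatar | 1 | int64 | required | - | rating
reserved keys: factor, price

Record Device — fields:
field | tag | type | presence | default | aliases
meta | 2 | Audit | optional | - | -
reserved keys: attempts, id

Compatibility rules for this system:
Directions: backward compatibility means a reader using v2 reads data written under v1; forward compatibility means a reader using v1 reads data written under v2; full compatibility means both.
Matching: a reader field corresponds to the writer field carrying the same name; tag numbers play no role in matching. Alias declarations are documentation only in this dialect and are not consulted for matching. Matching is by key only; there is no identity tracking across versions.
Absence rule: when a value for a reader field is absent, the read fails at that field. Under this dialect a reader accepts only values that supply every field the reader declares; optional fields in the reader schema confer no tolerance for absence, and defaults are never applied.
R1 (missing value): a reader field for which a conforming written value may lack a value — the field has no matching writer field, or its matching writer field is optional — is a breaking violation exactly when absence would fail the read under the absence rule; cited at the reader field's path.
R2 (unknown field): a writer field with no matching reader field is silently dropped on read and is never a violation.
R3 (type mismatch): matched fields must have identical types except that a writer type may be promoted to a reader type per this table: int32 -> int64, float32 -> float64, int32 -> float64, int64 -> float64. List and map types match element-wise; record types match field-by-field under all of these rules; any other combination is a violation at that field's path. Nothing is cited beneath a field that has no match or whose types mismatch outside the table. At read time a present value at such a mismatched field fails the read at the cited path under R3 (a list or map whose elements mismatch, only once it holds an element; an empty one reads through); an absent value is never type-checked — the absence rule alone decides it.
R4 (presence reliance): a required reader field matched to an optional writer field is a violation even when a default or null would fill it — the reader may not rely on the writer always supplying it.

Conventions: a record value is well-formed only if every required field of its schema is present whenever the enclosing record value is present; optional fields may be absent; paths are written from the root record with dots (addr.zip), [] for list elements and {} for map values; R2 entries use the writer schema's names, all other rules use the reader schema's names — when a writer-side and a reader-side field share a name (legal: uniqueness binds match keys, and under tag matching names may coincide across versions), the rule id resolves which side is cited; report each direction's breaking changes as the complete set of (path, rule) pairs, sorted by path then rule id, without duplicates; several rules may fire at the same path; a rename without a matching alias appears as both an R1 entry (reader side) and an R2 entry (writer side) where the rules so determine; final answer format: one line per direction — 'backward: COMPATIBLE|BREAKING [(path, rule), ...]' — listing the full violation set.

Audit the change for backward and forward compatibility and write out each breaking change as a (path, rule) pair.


backward: BREAKING [(meta, R1), (meta.age, R1), (meta.avatar, R3), (meta.weight, R1)]; forward: BREAKING [(attempts, R1), (id, R1), (meta, R1), (meta.age, R1), (meta.avatar, R3), (notes, R1)]

each type pair in Device: writer, then reader
backward pass over Device, reader schema v2, writer schema v1:
  writer optional, Audit -> Audit: reader meta maps from writer meta
  writer field id has no reader counterpart
  writer field notes has no reader counterpart
  writer field attempts has no reader counterpart
  writer optional, int32 -> int32: reader meta.age maps from writer meta.age
  meta.weight: no writer match
  writer required, bytes -> int64: reader meta.avatar maps from writer meta.avatar
  rule R1 violated at meta
  rule R1 violated at meta.age
  rule R3 violated at meta.avatar
  rule R1 violated at meta.weight
  => backward verdict for Device: BREAKING, 4 violation(s)
forward pass over Device, reader schema v1, writer schema v2:
  writer optional, Audit -> Audit: reader meta maps from writer meta
  id: no writer match
  notes: no writer match
  attempts: no writer match
  writer optional, int32 -> int32: reader meta.age maps from writer meta.age
  writer required, int64 -> bytes: reader meta.avatar maps from writer meta.avatar
  writer field meta.weight has no reader counterpart
  rule R1 violated at attempts
  rule R1 violated at id
  rule R1 violated at meta
  rule R1 violated at meta.age
  rule R3 violated at meta.avatar
  rule R1 violated at notes
  => forward verdict for Device: BREAKING, 6 violation(s)


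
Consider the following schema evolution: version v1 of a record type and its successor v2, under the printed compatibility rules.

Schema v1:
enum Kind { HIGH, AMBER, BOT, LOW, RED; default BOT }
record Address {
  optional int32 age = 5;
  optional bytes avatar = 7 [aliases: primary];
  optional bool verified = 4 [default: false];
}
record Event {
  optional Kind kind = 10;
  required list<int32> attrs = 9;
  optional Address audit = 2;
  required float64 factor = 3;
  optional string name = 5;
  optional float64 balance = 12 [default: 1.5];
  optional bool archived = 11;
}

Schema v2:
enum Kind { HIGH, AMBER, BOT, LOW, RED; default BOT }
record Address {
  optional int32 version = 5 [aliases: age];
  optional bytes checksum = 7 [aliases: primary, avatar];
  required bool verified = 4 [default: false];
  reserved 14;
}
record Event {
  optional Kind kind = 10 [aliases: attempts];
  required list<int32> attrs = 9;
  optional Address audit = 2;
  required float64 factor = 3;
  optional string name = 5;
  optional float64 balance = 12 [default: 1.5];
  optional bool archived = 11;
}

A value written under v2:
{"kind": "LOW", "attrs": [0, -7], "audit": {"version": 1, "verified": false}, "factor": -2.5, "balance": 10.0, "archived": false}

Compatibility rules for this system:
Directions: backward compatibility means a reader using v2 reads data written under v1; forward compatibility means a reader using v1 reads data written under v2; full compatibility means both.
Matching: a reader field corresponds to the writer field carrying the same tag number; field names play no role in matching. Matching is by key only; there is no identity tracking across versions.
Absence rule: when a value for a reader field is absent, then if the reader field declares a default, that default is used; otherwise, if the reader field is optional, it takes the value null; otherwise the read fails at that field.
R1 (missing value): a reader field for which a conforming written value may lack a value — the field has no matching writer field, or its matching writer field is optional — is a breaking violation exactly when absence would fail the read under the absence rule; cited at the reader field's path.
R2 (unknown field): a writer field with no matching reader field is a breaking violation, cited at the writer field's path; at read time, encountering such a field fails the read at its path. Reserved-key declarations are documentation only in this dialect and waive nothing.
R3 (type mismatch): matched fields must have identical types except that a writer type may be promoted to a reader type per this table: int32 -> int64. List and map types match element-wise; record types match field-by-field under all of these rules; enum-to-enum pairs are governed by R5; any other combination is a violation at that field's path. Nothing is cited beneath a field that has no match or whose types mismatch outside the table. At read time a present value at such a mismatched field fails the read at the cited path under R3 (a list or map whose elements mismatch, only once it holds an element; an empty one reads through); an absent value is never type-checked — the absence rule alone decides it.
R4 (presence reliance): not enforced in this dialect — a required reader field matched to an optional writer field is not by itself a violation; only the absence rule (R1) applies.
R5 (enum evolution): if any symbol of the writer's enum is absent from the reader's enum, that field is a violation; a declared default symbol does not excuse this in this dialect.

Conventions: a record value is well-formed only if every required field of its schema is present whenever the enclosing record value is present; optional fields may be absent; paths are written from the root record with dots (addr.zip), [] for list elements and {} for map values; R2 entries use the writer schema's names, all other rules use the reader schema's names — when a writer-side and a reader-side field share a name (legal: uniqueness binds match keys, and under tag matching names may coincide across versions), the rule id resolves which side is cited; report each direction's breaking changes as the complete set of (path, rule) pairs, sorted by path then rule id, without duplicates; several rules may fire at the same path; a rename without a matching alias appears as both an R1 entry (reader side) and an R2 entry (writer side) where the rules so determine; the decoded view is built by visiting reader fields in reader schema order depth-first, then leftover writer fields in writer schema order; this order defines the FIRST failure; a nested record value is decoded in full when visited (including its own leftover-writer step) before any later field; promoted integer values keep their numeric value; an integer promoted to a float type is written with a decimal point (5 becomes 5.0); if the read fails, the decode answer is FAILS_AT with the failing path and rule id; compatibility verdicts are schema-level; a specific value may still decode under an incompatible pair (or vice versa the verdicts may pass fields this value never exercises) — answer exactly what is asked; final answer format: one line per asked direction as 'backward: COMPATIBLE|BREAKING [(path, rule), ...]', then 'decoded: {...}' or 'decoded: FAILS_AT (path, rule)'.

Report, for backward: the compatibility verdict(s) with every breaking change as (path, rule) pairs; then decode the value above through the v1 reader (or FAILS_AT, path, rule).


each type pair in Event: writer, then reader
backward on Event — v2 reading data written by v1:
  Kind -> Kind, writer optional: kind aligns to kind
  list<int32> -> list<int32>, writer required: attrs aligns to attrs
  Address -> Address, writer optional: audit aligns to audit
  float64 -> float64, writer required: factor aligns to factor
  string -> string, writer optional: name aligns to name
  float64 -> float64, writer optional: balance aligns to balance
  bool -> bool, writer optional: archived aligns to archived
  int32 -> int32, writer optional: audit.version aligns to audit.age
  bytes -> bytes, writer optional: audit.checksum aligns to audit.avatar
  bool -> bool, writer optional: audit.verified aligns to audit.verified
  nothing fires on Event: backward is COMPATIBLE
decoding the Event value with the v1 reader:
  kind := "LOW"
  attrs := [0, -7]
  audit.age := 1 (from writer version)
  audit.avatar := null (absent, optional -> null)
  audit.verified := false
  factor := -2.5
  name := null (absent, optional -> null)
  balance := 10.0
  archived := false
  => decoded: {"kind": "LOW", "attrs": [0, -7], "audit": {"age": 1, "avatar": null, "verified": false}, "factor": -2.5, "name": null, "balance": 10.0, "archived": false}
diffs on Event not affecting the asked answer:
  field verified in record Address: optional changed to required -> fires no rule on Event, leaving the asked answer as it is
  renamed field avatar to checksum in record Address (alias avatar declared on the renamed field) -> fires no rule on Event, leaving the asked answer as it is
  renamed field age to version in record Address (alias age declared on the renamed field) -> fires no rule on Event, leaving the asked answer as it is

backward: COMPATIBLE []; decoded: {"kind": "LOW", "attrs": [0, -7], "audit": {"age": 1, "avatar": null, "verified": false}, "factor": -2.5, "name": null, "balance": 10.0, "archived": false}


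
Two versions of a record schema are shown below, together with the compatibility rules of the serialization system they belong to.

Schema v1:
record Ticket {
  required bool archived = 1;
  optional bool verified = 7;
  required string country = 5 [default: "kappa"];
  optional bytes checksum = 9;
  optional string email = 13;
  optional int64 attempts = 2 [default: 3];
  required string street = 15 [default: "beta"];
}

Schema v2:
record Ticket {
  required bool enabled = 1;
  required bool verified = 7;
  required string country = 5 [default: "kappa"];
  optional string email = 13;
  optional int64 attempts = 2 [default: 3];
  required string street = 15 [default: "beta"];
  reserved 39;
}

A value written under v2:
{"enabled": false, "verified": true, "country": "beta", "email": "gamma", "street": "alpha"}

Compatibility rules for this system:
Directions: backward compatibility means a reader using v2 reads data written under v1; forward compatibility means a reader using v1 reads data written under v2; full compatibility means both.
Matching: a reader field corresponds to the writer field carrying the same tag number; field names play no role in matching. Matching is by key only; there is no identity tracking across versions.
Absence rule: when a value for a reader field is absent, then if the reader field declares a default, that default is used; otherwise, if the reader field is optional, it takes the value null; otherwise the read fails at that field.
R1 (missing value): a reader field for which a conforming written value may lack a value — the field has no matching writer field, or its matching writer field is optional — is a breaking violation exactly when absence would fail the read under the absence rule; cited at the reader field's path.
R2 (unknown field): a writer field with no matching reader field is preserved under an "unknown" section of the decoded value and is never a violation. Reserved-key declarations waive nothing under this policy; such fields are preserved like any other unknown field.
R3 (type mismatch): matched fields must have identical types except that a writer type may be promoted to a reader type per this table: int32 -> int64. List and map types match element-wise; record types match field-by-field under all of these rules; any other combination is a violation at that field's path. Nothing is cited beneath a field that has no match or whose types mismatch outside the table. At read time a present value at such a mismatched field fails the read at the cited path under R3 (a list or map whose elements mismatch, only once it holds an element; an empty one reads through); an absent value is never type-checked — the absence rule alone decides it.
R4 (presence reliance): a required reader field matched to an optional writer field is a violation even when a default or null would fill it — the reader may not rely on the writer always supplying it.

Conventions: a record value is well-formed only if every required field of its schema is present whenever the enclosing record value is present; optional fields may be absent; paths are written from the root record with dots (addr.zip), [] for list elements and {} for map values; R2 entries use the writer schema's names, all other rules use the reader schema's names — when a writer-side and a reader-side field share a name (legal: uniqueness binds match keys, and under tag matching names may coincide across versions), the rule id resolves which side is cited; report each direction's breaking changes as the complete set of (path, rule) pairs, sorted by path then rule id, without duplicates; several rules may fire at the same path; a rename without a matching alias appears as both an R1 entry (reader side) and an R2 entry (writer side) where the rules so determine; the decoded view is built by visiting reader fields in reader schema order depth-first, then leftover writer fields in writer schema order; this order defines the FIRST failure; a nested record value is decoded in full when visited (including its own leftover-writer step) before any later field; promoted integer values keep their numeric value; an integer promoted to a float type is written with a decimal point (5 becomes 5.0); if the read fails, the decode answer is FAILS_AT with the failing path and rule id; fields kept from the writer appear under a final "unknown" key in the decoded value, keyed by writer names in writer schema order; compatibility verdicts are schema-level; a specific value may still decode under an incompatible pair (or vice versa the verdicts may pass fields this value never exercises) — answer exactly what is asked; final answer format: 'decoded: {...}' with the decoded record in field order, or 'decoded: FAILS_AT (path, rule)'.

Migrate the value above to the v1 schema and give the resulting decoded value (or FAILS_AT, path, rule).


arrows below run writer -> reader for Ticket
decode walk for Ticket under reader schema v1:
  archived := false (from writer enabled)
  verified := true
  country := "beta"
  checksum := null (not supplied -> null)
  email := "gamma"
  attempts := 3 (no value, default fills)
  street := "alpha"
  => decoded: {"archived": false, "verified": true, "country": "beta", "checksum": null, "email": "gamma", "attempts": 3, "street": "alpha"}
checking off the Ticket differences that do not matter here:
  removed field checksum from record Ticket -> fires no rule on Ticket under this dialect and leaves the result unchanged
  field verified in record Ticket: optional changed to required -> shifts the Ticket verdicts, not this decode
  renamed field archived to enabled in record Ticket -> fires no rule on Ticket under this dialect and leaves the result unchanged

decoded: {"archived": false, "verified": true, "country": "beta", "checksum": null, "email": "gamma", "attempts": 3, "street": "alpha"}
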